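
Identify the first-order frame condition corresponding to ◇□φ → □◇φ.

convergence: ∀x ∀y ∀z (Rxy ∧ Rxz → ∃w (Ryw ∧ Rzw))

Suppose ◇□φ→□◇φ is valid. Take Rxy, Rxz and set V(φ)={w : Ryw}. Then □φ at y so ◇□φ at x, so □◇φ at x, so ◇φ at z, giving w with Rzw and Ryw.
Conversely, any frame satisfying ∀x ∀y ∀z (Rxy ∧ Rxz → ∃w (Ryw ∧ Rzw)) validates the schema.
So the correspondent is convergence.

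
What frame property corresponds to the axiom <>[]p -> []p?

the Euclidean property

This is frame-equivalent to ◇p → □◇p (substitute ¬p for p and contrapose).
Suppose ◇p→□◇p is valid. Take Rxy, Rxz and set V(p)={y}. Then ◇p at x, so □◇p at x, so ◇p at z, so some w with Rzw has p; w=y, i.e. Rzy. By symmetry of the argument, Ryz.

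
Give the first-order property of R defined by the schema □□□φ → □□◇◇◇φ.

This is a Sahlqvist (Geach-type) schema ◇^0□^3φ → □^2◇^3φ.
Minimal-valuation argument: fix x; take any y with xR^0y and any z with xR^2z. Set V(φ) to the set of worlds R-reachable from y in exactly 3 steps. Then □^3φ holds at y, so the antecedent holds at x; validity forces ◇^3φ at z, giving a w with zR^3w and yR^3w.
First-order correspondent: ∀x ∀z (xR²z → ∃w (xR³w ∧ zR³w)).

∀x ∀z (xR²z → ∃w (xR³w ∧ zR³w))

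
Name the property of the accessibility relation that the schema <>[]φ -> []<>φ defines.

Suppose ◇□φ→□◇φ is valid. Take Rxy, Rxz and set V(φ)={w : Ryw}. Then □φ at y so ◇□φ at x, so □◇φ at x, so ◇φ at z, giving w with Rzw and Ryw.

Convergence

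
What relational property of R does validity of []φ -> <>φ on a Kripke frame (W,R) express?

Seriality

Suppose □φ→◇φ is valid. At any x set V(φ)=W. Then □φ at x, so ◇φ at x, so x has a successor.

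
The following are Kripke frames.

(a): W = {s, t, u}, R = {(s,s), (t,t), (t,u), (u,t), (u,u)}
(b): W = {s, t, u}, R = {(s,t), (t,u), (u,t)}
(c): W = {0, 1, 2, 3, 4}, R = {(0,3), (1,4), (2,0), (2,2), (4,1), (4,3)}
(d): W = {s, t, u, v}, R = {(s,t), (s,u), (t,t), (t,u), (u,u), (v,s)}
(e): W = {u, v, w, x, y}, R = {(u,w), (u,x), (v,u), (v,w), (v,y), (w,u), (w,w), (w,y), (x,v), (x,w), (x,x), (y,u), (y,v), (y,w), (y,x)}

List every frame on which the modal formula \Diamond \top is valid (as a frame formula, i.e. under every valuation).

The schema corresponds to seriality: \forall x \exists y Rxy.
(a): satisfies the condition.
(b): satisfies the condition.
(c): fails — world 3 has no successor.
(d): satisfies the condition.
(e): satisfies the condition.
Valid on: (a), (b), (d), (e).

(a), (b), (d), (e)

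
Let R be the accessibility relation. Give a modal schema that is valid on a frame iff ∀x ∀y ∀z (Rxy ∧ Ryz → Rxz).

The condition is transitivity. The 4 schema □s → □□s defines it.
Suppose □s→□□s is valid. Take Rxy, Ryz and set V(s)={w : Rxw}. Then □s at x, so □□s at x, so □s at y, so s at z, i.e. Rxz.

□s → □□s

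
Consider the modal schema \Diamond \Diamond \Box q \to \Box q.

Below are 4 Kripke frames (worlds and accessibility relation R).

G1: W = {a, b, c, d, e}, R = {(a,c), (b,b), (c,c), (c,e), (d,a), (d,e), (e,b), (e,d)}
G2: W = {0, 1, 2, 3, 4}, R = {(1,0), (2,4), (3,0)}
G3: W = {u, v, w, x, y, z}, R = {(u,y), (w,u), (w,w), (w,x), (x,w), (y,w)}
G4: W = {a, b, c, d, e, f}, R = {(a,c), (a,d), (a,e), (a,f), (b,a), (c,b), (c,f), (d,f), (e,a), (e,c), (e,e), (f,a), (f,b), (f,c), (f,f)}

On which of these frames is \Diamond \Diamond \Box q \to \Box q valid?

G2

The schema corresponds to a generalized confluence (Geach) condition: \forall x \forall y \forall z ((x R^2 y \wedge xRz) \to \exists w (yRw \wedge z = w)).
G1: fails — aR²e, aRc but no w with eRw and c=w.
G2: satisfies the condition.
G3: fails — uR²w, uRy but no t with wRt and y=t.
G4: fails — aR²b, aRc but no w with bRw and c=w.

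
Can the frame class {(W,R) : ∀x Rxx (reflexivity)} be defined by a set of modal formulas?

Yes — defined by □q → q

The condition is reflexivity. A defining modal formula is □q → q.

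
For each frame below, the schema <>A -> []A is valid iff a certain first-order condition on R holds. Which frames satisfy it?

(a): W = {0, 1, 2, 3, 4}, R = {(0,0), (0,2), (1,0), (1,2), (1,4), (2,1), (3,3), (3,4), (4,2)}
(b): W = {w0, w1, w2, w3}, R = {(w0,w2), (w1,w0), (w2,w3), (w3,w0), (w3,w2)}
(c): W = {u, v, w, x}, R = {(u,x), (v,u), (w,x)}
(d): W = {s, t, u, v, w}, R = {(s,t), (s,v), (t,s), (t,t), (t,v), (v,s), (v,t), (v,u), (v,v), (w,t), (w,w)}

The schema corresponds to partial functionality: forall x forall y forall z (Rxy & Rxz -> y = z).
(a): fails — 0 sees both 0 and 2.
(b): fails — w3 sees both w0 and w2.
(c): condition met.
(d): fails — s sees both t and v.

(c)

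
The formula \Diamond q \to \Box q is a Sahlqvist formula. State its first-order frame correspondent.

partial functionality

Suppose ◇q→□q is valid. Take Rxy, Rxz and set V(q)={y}. Then ◇q at x, so □q at x, so q at z, i.e. z=y.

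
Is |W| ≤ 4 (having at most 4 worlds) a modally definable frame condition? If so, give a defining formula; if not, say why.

Any modally definable frame class is closed under disjoint unions.
Any modal formula valid on each of 5 disjoint one-world frames is valid on their disjoint union (validity is preserved under disjoint unions). Each one-world frame has |W|=1≤4, but the union has |W|=5.
So the class is not modally definable.

No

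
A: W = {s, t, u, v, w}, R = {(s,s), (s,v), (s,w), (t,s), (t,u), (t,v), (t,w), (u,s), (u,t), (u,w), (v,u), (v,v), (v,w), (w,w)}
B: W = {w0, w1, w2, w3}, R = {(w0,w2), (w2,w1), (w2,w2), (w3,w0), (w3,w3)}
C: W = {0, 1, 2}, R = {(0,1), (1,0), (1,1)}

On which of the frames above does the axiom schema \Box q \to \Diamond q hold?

A

Frame correspondent (Sahlqvist): \forall x \exists y Rxy — i.e. seriality.
A: satisfies the condition.
B: fails — world w1 has no successor.
C: fails — world 2 has no successor.
Valid on: A.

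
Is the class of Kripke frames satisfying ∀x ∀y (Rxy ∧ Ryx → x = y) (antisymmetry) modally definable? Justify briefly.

Modal frame validity is preserved under surjective bounded morphisms.
The 8-cycle (worlds a,b,c,d,e,f,g,h with a→b→c→d→e→f→g→h→a) is antisymmetric. Sending even-indexed worlds to s and odd-indexed worlds to t is a surjective bounded morphism onto the two-world frame with s↔t, which is not antisymmetric.
So no modal formula (or set of formulas) defines exactly the antisymmetric frames.

No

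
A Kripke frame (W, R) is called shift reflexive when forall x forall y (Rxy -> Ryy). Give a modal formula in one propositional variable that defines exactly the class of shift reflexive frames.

The condition is shift-reflexivity. The T□ schema □(□q → q) defines it.

□(□q → q)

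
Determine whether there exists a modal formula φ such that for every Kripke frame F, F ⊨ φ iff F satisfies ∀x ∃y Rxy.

Yes: it is seriality, defined by the D schema □q → ◇q.

Yes — defined by □q → ◇q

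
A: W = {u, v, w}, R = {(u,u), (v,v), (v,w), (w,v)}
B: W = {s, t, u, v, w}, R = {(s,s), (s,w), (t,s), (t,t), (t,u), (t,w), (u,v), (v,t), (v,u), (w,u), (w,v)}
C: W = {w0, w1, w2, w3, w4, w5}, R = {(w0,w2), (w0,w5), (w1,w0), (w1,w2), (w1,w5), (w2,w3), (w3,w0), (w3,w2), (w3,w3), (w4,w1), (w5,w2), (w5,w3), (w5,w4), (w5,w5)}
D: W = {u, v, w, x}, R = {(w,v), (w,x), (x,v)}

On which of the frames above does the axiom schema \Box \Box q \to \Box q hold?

Frame correspondent (Sahlqvist): \forall x \forall y (Rxy \to \exists z (Rxz \wedge Rzy)) — i.e. density.
A: holds.
B: fails — Ruv but no z with Ruz and Rzv.
C: fails — Rw1w0 but no z with Rw1z and Rzw0.
D: fails — Rwx but no z with Rwz and Rzx.

A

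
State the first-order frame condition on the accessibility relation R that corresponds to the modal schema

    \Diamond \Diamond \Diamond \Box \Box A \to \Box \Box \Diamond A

This is a Sahlqvist (Geach-type) schema ◇^3□^2A → □^2◇^1A.
First-order correspondent: \forall x \forall y \forall z ((x R^3 y \wedge x R^2 z) \to \exists w (y R^2 w \wedge zRw)).

\forall x \forall y \forall z ((x R^3 y \wedge x R^2 z) \to \exists w (y R^2 w \wedge zRw))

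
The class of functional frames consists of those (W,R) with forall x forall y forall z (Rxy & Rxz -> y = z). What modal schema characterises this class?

◇s → □s

A defining formula is ◇s → □s (the CD axiom).
Suppose ◇s→□s is valid. Take Rxy, Rxz and set V(s)={y}. Then ◇s at x, so □s at x, so s at z, i.e. z=y.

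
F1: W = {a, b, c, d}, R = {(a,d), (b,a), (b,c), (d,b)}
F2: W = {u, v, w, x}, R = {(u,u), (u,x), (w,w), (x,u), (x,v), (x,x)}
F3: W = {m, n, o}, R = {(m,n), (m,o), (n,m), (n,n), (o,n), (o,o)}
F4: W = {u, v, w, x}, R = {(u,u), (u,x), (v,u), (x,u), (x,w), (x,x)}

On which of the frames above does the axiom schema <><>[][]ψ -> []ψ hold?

F3

This is the axiom for a generalized confluence (Geach) condition; its first-order frame correspondent is forall x forall y forall z ((x R^2 y & xRz) -> exists w (y R^2 w & z = w)).
F1: fails — dR²c, dRb but no w with cR²w and b=w.
F2: fails — uR²v, uRu but no t with vR²t and u=t.
F3: ✓.
F4: fails — uR²w, uRu but no t with wR²t and u=t.
Valid on: F3.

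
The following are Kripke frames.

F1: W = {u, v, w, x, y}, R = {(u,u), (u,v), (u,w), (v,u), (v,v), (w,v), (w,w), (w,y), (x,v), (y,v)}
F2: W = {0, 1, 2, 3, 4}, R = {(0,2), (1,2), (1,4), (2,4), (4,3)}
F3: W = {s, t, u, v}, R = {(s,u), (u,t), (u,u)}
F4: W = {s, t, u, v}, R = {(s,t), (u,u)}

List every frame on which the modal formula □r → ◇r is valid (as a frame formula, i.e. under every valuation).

The schema corresponds to seriality: ∀x ∃y Rxy.
F1: holds.
F2: fails — world 3 has no successor.
F3: fails — world t has no successor.
F4: fails — world t has no successor.

F1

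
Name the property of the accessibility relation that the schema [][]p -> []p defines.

Suppose □□p→□p is valid. Take Rxy and set V(p)={w : xR²w}. Then □□p at x, so □p at x, so p at y, i.e. ∃z(Rxz∧Rzy).

Density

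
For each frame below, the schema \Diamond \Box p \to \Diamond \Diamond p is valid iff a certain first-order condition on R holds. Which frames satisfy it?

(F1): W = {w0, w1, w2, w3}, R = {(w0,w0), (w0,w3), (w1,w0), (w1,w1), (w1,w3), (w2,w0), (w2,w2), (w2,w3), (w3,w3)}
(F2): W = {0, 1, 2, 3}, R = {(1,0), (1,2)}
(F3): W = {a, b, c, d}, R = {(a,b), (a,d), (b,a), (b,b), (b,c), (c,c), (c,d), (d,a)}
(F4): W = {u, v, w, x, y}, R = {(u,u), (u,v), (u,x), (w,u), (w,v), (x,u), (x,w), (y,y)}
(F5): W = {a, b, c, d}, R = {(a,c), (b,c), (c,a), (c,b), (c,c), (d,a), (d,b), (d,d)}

Frame correspondent (Sahlqvist): \forall x \forall y (xRy \to \exists w (yRw \wedge x R^2 w)) — i.e. a generalized confluence (Geach) condition.
(F1): holds.
(F2): fails — 1R0 but no w with 0Rw and 1R²w.
(F3): holds.
(F4): fails — uRv but no t with vRt and uR²t.
(F5): holds.
Valid on: (F1), (F3), (F5).

(F1), (F3), (F5)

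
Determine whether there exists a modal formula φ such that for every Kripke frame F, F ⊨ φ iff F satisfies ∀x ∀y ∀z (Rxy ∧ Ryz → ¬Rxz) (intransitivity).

If a class were modally definable it would be closed under surjective bounded morphisms (Goldblatt–Thomason).
The 5-cycle (worlds s,t,u,v,w with s→t→u→v→w→s) is intransitive. Mapping every world to a single reflexive point • is a surjective bounded morphism; the reflexive point is not intransitive (R••∧R•• but R••).
Hence intransitivity is not modally definable.

No — not modally definable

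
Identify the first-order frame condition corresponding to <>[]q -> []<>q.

This is the .2 axiom.
It corresponds to convergence: forall x forall y forall z (Rxy & Rxz -> exists w (Ryw & Rzw)).

convergence: forall x forall y forall z (Rxy & Rxz -> exists w (Ryw & Rzw))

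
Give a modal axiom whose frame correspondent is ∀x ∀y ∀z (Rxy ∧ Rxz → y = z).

A defining formula is ◇q → □q (the CD axiom).
Suppose ◇q→□q is valid. Take Rxy, Rxz and set V(q)={y}. Then ◇q at x, so □q at x, so q at z, i.e. z=y.

◇q → □q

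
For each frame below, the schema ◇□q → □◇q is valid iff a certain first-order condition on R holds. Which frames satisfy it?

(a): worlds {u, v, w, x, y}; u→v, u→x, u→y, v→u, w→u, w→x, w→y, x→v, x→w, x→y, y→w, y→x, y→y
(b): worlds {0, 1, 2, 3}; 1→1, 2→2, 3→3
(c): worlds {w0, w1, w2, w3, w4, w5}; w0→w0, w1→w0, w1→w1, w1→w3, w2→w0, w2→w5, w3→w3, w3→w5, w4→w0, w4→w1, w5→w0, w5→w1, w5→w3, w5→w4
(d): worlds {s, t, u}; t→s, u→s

The schema corresponds to convergence: ∀x ∀y ∀z (Rxy ∧ Rxz → ∃w (Ryw ∧ Rzw)).
(a): fails — Ruv and Rux but v and x have no common successor.
(b): ✓.
(c): fails — Rw1w0 and Rw1w3 but w0 and w3 have no common successor.
(d): fails — Rts and Rts but s and s have no common successor.

(b)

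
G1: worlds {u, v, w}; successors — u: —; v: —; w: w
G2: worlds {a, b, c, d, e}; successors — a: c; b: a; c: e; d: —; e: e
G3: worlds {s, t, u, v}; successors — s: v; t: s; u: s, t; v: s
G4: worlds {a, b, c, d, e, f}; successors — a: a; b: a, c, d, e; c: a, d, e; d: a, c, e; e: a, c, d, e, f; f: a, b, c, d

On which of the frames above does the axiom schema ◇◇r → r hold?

Frame correspondent (Sahlqvist): ∀x ∀y (xR²y → ∃w (y = w ∧ x = w)) — i.e. a generalized confluence (Geach) condition.
G1: holds.
G2: fails — aR²e but e ≠ a.
G3: fails — tR²v but v ≠ t.
G4: fails — bR²a but a ≠ b.

G1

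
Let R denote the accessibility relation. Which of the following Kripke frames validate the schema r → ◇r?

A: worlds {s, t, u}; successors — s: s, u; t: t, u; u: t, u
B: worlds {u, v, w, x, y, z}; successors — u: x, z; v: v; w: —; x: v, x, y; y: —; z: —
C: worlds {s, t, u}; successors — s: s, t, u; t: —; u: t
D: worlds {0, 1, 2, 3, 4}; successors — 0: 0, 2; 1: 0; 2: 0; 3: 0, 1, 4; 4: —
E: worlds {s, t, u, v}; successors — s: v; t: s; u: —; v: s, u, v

The schema corresponds to reflexivity: ∀x Rxx.
A: holds.
B: fails — world u does not see itself.
C: fails — world t does not see itself.
D: fails — world 1 does not see itself.
E: fails — world s does not see itself.
Valid on: A.

A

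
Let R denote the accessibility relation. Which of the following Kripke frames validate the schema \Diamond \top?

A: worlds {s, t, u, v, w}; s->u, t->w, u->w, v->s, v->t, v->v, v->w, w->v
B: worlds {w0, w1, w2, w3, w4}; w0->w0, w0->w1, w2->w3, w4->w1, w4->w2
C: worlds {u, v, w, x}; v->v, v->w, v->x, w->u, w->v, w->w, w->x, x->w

A

This is the axiom for seriality; its first-order frame correspondent is \forall x \exists y Rxy.
A: ✓.
B: fails — world w1 has no successor.
C: fails — world u has no successor.
Valid on: A.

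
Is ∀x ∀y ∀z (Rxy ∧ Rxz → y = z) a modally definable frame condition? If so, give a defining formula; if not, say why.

Definable; ◇p → □p defines it

This is a Sahlqvist condition; the CD axiom ◇p → □p defines it.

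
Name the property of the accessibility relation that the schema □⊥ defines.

□⊥ is valid iff no world has any successor (otherwise □⊥ fails at any world with one).
Conversely, on a frame with emptiness of R the schema holds at every world under every valuation.
Frame condition: ∀x ∀y ¬Rxy.

Emptiness of R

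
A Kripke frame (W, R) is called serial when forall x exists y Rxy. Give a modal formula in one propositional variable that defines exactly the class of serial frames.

A defining formula is □p → ◇p (the D axiom).

□p → ◇p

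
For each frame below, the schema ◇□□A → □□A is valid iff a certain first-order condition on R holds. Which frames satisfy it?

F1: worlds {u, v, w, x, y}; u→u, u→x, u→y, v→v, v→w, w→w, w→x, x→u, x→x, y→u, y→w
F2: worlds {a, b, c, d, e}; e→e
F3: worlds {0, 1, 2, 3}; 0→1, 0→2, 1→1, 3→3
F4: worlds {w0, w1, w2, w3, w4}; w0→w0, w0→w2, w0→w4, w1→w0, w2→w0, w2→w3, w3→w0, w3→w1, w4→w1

The schema corresponds to a generalized confluence (Geach) condition: ∀x ∀y ∀z ((xRy ∧ xR²z) → ∃w (yR²w ∧ z = w)).
F1: fails — uRx, uR²w but no t with xR²t and w=t.
F2: satisfies the condition.
F3: fails — 0R2, 0R²1 but no w with 2R²w and 1=w.
F4: fails — w0Rw2, w0R²w3 but no w with w2R²w and w3=w.
Valid on: F2.

F2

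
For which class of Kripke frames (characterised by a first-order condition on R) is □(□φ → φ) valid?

This is the T□ axiom.
Its frame correspondent is shift-reflexivity — ∀x ∀y (Rxy → Ryy).

Shift-reflexivity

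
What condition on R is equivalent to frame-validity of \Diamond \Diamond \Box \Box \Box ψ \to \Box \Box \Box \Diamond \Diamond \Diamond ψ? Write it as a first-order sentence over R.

This is a Sahlqvist (Geach-type) schema ◇^2□^3ψ → □^3◇^3ψ.
First-order correspondent: \forall x \forall y \forall z ((x R^2 y \wedge x R^3 z) \to \exists w (y R^3 w \wedge z R^3 w)).

\forall x \forall y \forall z ((x R^2 y \wedge x R^3 z) \to \exists w (y R^3 w \wedge z R^3 w))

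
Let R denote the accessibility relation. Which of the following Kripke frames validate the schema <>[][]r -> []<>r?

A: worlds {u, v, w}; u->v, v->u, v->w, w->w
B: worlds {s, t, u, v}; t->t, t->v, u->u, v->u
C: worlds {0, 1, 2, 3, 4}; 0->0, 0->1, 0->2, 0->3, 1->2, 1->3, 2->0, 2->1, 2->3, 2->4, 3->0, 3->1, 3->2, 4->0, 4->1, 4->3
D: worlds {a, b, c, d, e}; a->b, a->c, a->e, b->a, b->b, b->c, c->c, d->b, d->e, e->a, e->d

The schema corresponds to a generalized confluence (Geach) condition: forall x forall y forall z ((xRy & xRz) -> exists w (y R^2 w & zRw)).
A: fails — vRu, vRu but no t with uR²t and uRt.
B: fails — tRv, tRt but no w with vR²w and tRw.
C: satisfies the condition.
D: fails — aRc, aRe but no w with cR²w and eRw.

C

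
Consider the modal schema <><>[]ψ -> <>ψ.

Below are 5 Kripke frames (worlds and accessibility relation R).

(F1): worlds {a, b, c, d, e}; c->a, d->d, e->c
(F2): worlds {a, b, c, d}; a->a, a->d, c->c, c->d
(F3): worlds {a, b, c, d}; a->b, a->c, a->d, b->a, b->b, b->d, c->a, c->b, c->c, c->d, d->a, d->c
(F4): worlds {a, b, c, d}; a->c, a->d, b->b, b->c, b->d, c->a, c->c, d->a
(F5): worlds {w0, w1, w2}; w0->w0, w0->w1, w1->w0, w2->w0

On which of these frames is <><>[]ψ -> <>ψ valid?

This is the axiom for a generalized confluence (Geach) condition; its first-order frame correspondent is forall x forall y (x R^2 y -> exists w (yRw & xRw)).
(F1): fails — eR²a but no w with aRw and eRw.
(F2): fails — aR²d but no w with dRw and aRw.
(F3): satisfies the condition.
(F4): fails — bR²d but no w with dRw and bRw.
(F5): satisfies the condition.

(F3), (F5)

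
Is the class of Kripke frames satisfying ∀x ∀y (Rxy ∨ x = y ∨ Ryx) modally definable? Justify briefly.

If a class were modally definable it would be closed under disjoint unions (Goldblatt–Thomason).
Take 3 disjoint single-world reflexive frames: each is trivially connected, but their disjoint union has 3 worlds with no edge between distinct components, so it is not connected.
So the class is not modally definable.

Not modally definable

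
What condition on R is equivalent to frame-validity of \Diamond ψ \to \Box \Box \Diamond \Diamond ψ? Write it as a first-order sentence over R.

\forall x \forall y \forall z ((xRy \wedge x R^2 z) \to \exists w (y = w \wedge z R^2 w))

This is a Sahlqvist (Geach-type) schema ◇^1□^0ψ → □^2◇^2ψ.
Minimal-valuation argument: fix x; take any y with xR^1y and any z with xR^2z. Set V(ψ) to the set of worlds R-reachable from y in exactly 0 steps. Then □^0ψ holds at y, so the antecedent holds at x; validity forces ◇^2ψ at z, giving a w with zR^2w and yR^0w.
First-order correspondent: \forall x \forall y \forall z ((xRy \wedge x R^2 z) \to \exists w (y = w \wedge z R^2 w)).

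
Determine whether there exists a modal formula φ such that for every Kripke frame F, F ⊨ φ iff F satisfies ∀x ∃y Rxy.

This is a Sahlqvist condition; the D axiom □q → ◇q defines it.
Suppose □q→◇q is valid. At any x set V(q)=W. Then □q at x, so ◇q at x, so x has a successor.

Yes — defined by □q → ◇q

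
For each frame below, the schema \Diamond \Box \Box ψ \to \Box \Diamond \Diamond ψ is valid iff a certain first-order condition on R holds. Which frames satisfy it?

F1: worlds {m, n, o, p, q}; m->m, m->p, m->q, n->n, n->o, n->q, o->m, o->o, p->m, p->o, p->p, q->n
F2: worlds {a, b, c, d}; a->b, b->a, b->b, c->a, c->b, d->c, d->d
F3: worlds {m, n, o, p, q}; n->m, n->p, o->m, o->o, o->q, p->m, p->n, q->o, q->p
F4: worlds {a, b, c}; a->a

This is the axiom for a generalized confluence (Geach) condition; its first-order frame correspondent is \forall x \forall y \forall z ((xRy \wedge xRz) \to \exists w (y R^2 w \wedge z R^2 w)).
F1: ✓.
F2: ✓.
F3: fails — nRm, nRm but no w with mR²w and mR²w.
F4: ✓.

F1, F2, F4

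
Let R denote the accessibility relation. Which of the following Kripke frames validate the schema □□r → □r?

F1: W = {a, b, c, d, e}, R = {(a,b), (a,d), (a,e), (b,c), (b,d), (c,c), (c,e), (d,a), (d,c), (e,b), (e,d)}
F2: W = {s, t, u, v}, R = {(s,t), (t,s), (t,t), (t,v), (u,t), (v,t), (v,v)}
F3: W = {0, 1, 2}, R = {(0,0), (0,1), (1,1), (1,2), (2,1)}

F2, F3

This is the axiom for density; its first-order frame correspondent is ∀x ∀y (Rxy → ∃z (Rxz ∧ Rzy)).
F1: fails — Reb but no z with Rez and Rzb.
F2: condition met.
F3: condition met.
Valid on: F2, F3.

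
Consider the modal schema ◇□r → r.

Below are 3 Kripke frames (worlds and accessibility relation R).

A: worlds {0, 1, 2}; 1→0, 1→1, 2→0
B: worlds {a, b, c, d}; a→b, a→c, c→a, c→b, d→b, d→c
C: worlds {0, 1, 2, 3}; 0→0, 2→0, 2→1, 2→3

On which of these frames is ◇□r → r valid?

none

This is the axiom for symmetry; its first-order frame correspondent is ∀x ∀y (Rxy → Ryx).
A: fails — R10 but not R01.
B: fails — Rdc but not Rcd.
C: fails — R23 but not R32.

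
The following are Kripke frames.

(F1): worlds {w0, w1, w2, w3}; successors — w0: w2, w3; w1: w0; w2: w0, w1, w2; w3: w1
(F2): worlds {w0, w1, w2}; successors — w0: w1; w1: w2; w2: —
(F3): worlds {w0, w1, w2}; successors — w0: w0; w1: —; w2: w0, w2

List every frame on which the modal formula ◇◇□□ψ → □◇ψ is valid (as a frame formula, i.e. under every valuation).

The schema corresponds to a generalized confluence (Geach) condition: ∀x ∀y ∀z ((xR²y ∧ xRz) → ∃w (yR²w ∧ zRw)).
(F1): fails — w0R²w1, w0Rw3 but no w with w1R²w and w3Rw.
(F2): fails — w0R²w2, w0Rw1 but no w with w2R²w and w1Rw.
(F3): satisfies the condition.

(F3)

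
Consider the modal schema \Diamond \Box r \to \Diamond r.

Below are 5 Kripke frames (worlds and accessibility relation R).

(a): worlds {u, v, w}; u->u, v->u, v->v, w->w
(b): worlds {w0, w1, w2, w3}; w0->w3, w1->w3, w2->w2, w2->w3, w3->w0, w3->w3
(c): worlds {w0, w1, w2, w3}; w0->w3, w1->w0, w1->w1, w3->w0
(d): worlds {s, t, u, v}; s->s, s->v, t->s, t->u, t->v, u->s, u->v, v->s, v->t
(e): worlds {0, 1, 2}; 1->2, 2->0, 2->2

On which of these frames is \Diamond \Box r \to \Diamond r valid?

(a), (b), (d)

The schema corresponds to a generalized confluence (Geach) condition: \forall x \forall y (xRy \to \exists w (yRw \wedge xRw)).
(a): condition met.
(b): condition met.
(c): fails — w0Rw3 but no w with w3Rw and w0Rw.
(d): condition met.
(e): fails — 2R0 but no w with 0Rw and 2Rw.
Valid on: (a), (b), (d).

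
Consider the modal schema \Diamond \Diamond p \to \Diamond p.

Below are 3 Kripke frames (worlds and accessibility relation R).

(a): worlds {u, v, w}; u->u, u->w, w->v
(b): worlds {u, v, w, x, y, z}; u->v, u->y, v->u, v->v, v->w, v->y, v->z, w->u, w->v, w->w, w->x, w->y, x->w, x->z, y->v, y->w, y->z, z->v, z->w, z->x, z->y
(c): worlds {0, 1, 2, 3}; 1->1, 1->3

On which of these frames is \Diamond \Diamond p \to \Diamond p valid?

(c)

This is the axiom for transitivity; its first-order frame correspondent is \forall x \forall y \forall z (Rxy \wedge Ryz \to Rxz).
(a): fails — Ruw and Rwv but not Ruv.
(b): fails — Ruv and Rvz but not Ruz.
(c): holds.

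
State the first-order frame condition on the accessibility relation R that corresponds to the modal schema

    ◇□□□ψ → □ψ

This is a Sahlqvist (Geach-type) schema ◇^1□^3ψ → □^1◇^0ψ.
Minimal-valuation argument: fix x; take any y with xR^1y and any z with xR^1z. Set V(ψ) to the set of worlds R-reachable from y in exactly 3 steps. Then □^3ψ holds at y, so the antecedent holds at x; validity forces ◇^0ψ at z, giving a w with zR^0w and yR^3w.
First-order correspondent: ∀x ∀y ∀z ((xRy ∧ xRz) → ∃w (yR³w ∧ z = w)).

∀x ∀y ∀z ((xRy ∧ xRz) → ∃w (yR³w ∧ z = w))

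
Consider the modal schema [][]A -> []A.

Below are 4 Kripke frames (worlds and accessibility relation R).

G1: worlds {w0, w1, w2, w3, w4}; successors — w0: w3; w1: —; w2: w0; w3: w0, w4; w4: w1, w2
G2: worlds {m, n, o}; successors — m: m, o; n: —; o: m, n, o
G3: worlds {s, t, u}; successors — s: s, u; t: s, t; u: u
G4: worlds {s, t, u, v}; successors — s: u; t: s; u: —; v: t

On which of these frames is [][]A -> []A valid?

G2, G3

Frame correspondent (Sahlqvist): forall x forall y (Rxy -> exists z (Rxz & Rzy)) — i.e. density.
G1: fails — Rw3w0 but no z with Rw3z and Rzw0.
G2: ✓.
G3: ✓.
G4: fails — Rsu but no z with Rsz and Rzu.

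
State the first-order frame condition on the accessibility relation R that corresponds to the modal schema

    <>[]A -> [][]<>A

forall x forall y forall z ((xRy & x R^2 z) -> exists w (yRw & zRw))

This is a Sahlqvist (Geach-type) schema ◇^1□^1A → □^2◇^1A.
Minimal-valuation argument: fix x; take any y with xR^1y and any z with xR^2z. Set V(A) to the set of worlds R-reachable from y in exactly 1 step. Then □^1A holds at y, so the antecedent holds at x; validity forces ◇^1A at z, giving a w with zR^1w and yR^1w.
First-order correspondent: forall x forall y forall z ((xRy & x R^2 z) -> exists w (yRw & zRw)).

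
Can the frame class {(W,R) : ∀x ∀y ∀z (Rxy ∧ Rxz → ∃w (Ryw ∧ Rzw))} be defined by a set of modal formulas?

Yes, by ◇□p → □◇p

This is a Sahlqvist condition; the .2 axiom ◇□p → □◇p defines it.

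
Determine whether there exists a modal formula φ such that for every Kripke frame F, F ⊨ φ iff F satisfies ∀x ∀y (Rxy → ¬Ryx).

Any modally definable frame class is closed under surjective bounded morphisms.
The 3-cycle (worlds 0,1,2 with 0→1→2→0) is asymmetric. Mapping every world to a single reflexive point • is a surjective bounded morphism, and the reflexive point is not asymmetric (R•• but asymmetry requires ¬R••).
So no modal formula (or set of formulas) defines exactly the asymmetric frames.

Not modally definable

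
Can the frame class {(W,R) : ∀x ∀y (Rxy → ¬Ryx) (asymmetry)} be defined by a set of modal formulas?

No

If a class were modally definable it would be closed under surjective bounded morphisms (Goldblatt–Thomason).
The 4-cycle (worlds 0,1,2,3 with 0→1→2→3→0) is asymmetric. Mapping every world to a single reflexive point • is a surjective bounded morphism, and the reflexive point is not asymmetric (R•• but asymmetry requires ¬R••).
So no modal formula (or set of formulas) defines exactly the asymmetric frames.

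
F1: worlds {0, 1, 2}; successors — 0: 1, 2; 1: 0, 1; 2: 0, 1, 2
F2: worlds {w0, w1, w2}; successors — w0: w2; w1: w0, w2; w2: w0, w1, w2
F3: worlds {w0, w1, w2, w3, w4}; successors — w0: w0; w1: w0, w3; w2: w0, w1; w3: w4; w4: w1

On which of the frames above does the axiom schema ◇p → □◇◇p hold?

F1, F2

Frame correspondent (Sahlqvist): ∀x ∀y ∀z ((xRy ∧ xRz) → ∃w (y = w ∧ zR²w)) — i.e. a generalized confluence (Geach) condition.
F1: condition met.
F2: condition met.
F3: fails — w1Rw0, w1Rw3 but no w with w0=w and w3R²w.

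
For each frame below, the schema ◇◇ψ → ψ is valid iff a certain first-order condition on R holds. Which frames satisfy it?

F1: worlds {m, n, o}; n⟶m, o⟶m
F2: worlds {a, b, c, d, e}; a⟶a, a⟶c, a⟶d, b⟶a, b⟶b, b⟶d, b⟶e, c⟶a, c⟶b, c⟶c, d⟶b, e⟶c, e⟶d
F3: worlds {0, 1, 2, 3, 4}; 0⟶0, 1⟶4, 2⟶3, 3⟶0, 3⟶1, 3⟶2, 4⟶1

F1

This is the axiom for a generalized confluence (Geach) condition; its first-order frame correspondent is ∀x ∀y (xR²y → ∃w (y = w ∧ x = w)).
F1: holds.
F2: fails — aR²b but b ≠ a.
F3: fails — 2R²0 but 0 ≠ 2.
Valid on: F1.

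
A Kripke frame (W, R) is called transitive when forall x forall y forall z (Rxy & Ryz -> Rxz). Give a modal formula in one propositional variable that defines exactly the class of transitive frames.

A defining formula is □ψ → □□ψ (the 4 axiom).
Suppose □ψ→□□ψ is valid. Take Rxy, Ryz and set V(ψ)={w : Rxw}. Then □ψ at x, so □□ψ at x, so □ψ at y, so ψ at z, i.e. Rxz.

□ψ → □□ψ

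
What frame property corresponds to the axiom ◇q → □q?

partial functionality: ∀x ∀y ∀z (Rxy ∧ Rxz → y = z)

This schema is the CD axiom.
Its frame correspondent is partial functionality — ∀x ∀y ∀z (Rxy ∧ Rxz → y = z).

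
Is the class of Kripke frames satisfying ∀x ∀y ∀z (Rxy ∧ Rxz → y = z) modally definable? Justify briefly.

Yes — defined by ◇p → □p

The condition is partial functionality. A defining modal formula is ◇p → □p.
Suppose ◇p→□p is valid. Take Rxy, Rxz and set V(p)={y}. Then ◇p at x, so □p at x, so p at z, i.e. z=y.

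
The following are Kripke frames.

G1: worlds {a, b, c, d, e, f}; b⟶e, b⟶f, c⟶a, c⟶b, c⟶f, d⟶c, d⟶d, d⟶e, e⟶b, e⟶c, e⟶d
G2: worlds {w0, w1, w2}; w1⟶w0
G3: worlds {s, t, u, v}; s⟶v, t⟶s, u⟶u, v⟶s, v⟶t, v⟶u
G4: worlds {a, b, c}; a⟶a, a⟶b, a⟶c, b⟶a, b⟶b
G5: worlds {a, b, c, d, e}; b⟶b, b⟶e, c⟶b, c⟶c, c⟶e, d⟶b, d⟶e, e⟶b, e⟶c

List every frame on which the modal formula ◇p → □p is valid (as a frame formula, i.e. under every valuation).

G2

This is the axiom for partial functionality; its first-order frame correspondent is ∀x ∀y ∀z (Rxy ∧ Rxz → y = z).
G1: fails — b sees both e and f.
G2: satisfies the condition.
G3: fails — v sees both s and t.
G4: fails — a sees both a and b.
G5: fails — b sees both b and e.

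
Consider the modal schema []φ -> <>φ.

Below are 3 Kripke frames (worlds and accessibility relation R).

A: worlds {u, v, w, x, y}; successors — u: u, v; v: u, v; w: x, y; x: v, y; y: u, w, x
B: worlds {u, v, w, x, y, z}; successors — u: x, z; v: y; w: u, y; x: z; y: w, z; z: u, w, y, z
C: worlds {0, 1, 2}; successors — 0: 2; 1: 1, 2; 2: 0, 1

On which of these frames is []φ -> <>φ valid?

A, B, C

This is the axiom for seriality; its first-order frame correspondent is forall x exists y Rxy.
A: holds.
B: holds.
C: holds.
Valid on: A, B, C.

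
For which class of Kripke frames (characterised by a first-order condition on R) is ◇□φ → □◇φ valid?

Suppose ◇□φ→□◇φ is valid. Take Rxy, Rxz and set V(φ)={w : Ryw}. Then □φ at y so ◇□φ at x, so □◇φ at x, so ◇φ at z, giving w with Rzw and Ryw.

convergence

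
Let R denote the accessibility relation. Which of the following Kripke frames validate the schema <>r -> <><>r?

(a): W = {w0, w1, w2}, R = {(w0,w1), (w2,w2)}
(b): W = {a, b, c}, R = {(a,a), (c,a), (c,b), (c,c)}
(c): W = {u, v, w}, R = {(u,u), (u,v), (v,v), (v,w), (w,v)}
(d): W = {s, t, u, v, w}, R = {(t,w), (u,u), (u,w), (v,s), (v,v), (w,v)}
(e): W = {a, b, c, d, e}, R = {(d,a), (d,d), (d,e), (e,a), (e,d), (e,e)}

(b), (c), (e)

Frame correspondent (Sahlqvist): forall x forall y (xRy -> exists w (y = w & x R^2 w)) — i.e. a generalized confluence (Geach) condition.
(a): fails — w0Rw1 but no w with w1=w and w0R²w.
(b): holds.
(c): holds.
(d): fails — tRw but no w* with w=w* and tR²w*.
(e): holds.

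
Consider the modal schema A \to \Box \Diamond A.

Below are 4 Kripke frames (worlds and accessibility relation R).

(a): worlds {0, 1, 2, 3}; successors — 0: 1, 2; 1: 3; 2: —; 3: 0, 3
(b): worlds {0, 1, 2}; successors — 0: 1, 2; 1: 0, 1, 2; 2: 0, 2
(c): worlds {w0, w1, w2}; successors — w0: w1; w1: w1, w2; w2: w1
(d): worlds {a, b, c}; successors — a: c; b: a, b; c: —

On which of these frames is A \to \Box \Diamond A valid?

This is the axiom for symmetry; its first-order frame correspondent is \forall x \forall y (Rxy \to Ryx).
(a): fails — R02 but not R20.
(b): fails — R12 but not R21.
(c): fails — Rw0w1 but not Rw1w0.
(d): fails — Rac but not Rca.

none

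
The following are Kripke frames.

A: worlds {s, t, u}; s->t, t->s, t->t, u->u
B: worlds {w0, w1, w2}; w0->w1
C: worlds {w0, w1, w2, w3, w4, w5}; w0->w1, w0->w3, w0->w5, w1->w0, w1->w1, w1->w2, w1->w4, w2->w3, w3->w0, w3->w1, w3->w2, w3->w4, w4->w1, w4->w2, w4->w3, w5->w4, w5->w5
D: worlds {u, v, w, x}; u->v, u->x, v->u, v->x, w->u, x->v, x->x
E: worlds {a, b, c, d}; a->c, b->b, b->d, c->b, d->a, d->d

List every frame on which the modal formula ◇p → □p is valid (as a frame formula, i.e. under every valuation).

This is the axiom for partial functionality; its first-order frame correspondent is ∀x ∀y ∀z (Rxy ∧ Rxz → y = z).
A: fails — t sees both s and t.
B: condition met.
C: fails — w0 sees both w1 and w3.
D: fails — u sees both v and x.
E: fails — b sees both b and d.

B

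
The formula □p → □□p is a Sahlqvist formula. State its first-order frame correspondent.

transitivity: ∀x ∀y ∀z (Rxy ∧ Ryz → Rxz)

Suppose □p→□□p is valid. Take Rxy, Ryz and set V(p)={w : Rxw}. Then □p at x, so □□p at x, so □p at y, so p at z, i.e. Rxz.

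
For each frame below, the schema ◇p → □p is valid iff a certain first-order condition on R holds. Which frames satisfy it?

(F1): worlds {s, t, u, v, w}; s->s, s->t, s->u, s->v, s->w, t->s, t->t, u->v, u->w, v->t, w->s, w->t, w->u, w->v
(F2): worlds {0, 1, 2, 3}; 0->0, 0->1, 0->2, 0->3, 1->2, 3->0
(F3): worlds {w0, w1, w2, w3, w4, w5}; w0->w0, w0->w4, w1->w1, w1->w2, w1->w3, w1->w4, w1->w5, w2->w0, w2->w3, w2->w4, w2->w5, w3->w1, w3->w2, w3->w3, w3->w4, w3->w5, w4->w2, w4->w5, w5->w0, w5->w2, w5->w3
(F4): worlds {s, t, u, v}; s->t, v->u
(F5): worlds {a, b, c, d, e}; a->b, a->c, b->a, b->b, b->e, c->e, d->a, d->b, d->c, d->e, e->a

Frame correspondent (Sahlqvist): ∀x ∀y ∀z (Rxy ∧ Rxz → y = z) — i.e. partial functionality.
(F1): fails — s sees both s and t.
(F2): fails — 0 sees both 0 and 1.
(F3): fails — w0 sees both w0 and w4.
(F4): ✓.
(F5): fails — a sees both b and c.

(F4)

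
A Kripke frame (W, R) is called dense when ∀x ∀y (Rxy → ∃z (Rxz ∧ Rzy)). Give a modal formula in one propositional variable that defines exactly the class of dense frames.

A defining formula is □□r → □r (the C4 axiom).
Suppose □□r→□r is valid. Take Rxy and set V(r)={w : xR²w}. Then □□r at x, so □r at x, so r at y, i.e. ∃z(Rxz∧Rzy).

□□r → □r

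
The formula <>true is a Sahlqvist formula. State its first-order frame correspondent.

Seriality

◇⊤ holds at w iff w has a successor, so frame-validity of ◇⊤ is exactly seriality. Equivalently via □ψ → ◇ψ:
Suppose □ψ→◇ψ is valid. At any x set V(ψ)=W. Then □ψ at x, so ◇ψ at x, so x has a successor.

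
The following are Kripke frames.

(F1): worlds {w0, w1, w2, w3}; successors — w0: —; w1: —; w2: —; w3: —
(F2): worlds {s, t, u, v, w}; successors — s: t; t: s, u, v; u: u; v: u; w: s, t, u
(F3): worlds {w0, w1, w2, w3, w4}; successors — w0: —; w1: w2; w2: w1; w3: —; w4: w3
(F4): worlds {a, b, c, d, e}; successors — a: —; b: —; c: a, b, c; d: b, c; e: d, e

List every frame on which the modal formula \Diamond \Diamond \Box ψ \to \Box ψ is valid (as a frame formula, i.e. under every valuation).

(F1), (F3)

This is the axiom for a generalized confluence (Geach) condition; its first-order frame correspondent is \forall x \forall y \forall z ((x R^2 y \wedge xRz) \to \exists w (yRw \wedge z = w)).
(F1): condition met.
(F2): fails — sR²u, sRt but no w* with uRw* and t=w*.
(F3): condition met.
(F4): fails — cR²a, cRa but no w with aRw and a=w.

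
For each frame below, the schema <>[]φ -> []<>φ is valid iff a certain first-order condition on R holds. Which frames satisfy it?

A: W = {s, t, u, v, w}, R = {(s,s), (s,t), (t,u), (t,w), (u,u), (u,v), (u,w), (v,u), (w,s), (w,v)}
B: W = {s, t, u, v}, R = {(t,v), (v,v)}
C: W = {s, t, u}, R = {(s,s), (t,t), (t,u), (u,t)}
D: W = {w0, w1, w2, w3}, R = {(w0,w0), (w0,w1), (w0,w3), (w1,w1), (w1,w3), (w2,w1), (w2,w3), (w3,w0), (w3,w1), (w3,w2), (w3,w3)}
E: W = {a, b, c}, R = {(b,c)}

This is the axiom for convergence; its first-order frame correspondent is forall x forall y forall z (Rxy & Rxz -> exists w (Ryw & Rzw)).
A: fails — Rss and Rst but s and t have no common successor.
B: holds.
C: holds.
D: holds.
E: fails — Rbc and Rbc but c and c have no common successor.
Valid on: B, C, D.

B, C, D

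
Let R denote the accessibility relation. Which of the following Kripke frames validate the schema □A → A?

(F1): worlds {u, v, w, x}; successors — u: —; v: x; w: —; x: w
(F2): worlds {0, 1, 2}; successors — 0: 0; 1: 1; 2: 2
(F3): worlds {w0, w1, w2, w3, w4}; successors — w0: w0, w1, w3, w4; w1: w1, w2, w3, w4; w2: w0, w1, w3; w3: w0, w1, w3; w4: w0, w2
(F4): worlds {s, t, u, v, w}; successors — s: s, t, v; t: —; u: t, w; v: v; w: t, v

(F2)

The schema corresponds to reflexivity: ∀x Rxx.
(F1): fails — world u does not see itself.
(F2): holds.
(F3): fails — world w2 does not see itself.
(F4): fails — world t does not see itself.
Valid on: (F2).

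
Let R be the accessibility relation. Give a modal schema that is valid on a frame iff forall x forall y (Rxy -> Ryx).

ψ → □◇ψ

This is symmetry; the standard corresponding axiom is B: ψ → □◇ψ.
Suppose ψ→□◇ψ is valid. Take Rxy and set V(ψ)={x}. Then ψ at x, so □◇ψ at x, so ◇ψ at y, so some z with Ryz has ψ; z=x, i.e. Ryx.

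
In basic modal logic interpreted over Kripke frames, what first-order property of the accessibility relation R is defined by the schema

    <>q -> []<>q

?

the Euclidean property

Suppose ◇q→□◇q is valid. Take Rxy, Rxz and set V(q)={y}. Then ◇q at x, so □◇q at x, so ◇q at z, so some w with Rzw has q; w=y, i.e. Rzy. By symmetry of the argument, Ryz.
Conversely, on a frame with the Euclidean property the schema holds at every world under every valuation.
Frame condition: forall x forall y forall z (Rxy & Rxz -> Ryz).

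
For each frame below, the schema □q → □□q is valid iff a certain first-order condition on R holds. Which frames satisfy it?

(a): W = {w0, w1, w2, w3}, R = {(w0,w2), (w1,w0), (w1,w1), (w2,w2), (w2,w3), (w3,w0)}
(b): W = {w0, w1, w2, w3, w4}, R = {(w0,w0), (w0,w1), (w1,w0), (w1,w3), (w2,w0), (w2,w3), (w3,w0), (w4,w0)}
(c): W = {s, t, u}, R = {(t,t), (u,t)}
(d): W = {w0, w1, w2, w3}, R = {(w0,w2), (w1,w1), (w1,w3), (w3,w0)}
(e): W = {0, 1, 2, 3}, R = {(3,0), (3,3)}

Frame correspondent (Sahlqvist): ∀x ∀y ∀z (Rxy ∧ Ryz → Rxz) — i.e. transitivity.
(a): fails — Rw1w0 and Rw0w2 but not Rw1w2.
(b): fails — Rw1w0 and Rw0w1 but not Rw1w1.
(c): satisfies the condition.
(d): fails — Rw1w3 and Rw3w0 but not Rw1w0.
(e): satisfies the condition.
Valid on: (c), (e).

(c), (e)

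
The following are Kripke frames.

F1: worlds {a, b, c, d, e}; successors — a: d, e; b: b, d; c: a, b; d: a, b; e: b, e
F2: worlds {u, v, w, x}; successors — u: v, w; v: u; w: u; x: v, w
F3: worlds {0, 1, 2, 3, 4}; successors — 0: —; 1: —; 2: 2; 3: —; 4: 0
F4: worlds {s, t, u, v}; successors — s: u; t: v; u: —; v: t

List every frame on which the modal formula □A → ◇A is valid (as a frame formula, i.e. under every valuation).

F1, F2

This is the axiom for seriality; its first-order frame correspondent is ∀x ∃y Rxy.
F1: ✓.
F2: ✓.
F3: fails — world 0 has no successor.
F4: fails — world u has no successor.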